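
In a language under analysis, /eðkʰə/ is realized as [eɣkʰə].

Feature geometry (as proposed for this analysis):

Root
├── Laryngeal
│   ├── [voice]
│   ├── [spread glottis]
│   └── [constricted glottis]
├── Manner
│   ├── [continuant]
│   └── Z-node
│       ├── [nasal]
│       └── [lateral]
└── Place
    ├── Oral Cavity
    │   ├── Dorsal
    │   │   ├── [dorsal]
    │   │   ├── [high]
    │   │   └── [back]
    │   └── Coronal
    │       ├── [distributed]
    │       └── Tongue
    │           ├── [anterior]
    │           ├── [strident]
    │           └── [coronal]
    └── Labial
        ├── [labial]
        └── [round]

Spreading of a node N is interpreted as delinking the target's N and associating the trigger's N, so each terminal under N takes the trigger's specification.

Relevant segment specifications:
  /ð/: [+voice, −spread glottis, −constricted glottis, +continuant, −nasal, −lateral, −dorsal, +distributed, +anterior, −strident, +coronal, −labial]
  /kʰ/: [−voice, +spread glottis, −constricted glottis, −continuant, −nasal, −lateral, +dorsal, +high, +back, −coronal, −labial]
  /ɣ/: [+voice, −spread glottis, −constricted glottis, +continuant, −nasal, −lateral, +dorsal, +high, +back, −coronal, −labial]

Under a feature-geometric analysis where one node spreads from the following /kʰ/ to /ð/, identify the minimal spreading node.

Oral Cavity

/ð/ and [ɣ] differ in [coronal], [anterior], [distributed], [strident], [dorsal], [high], [back]; every other specified feature is identical.
Tracing each changed feature up the tree, the paths first meet at Oral Cavity; any lower node misses at least one of them.
Spreading Oral Cavity from /kʰ/ overwrites each of those terminals with /kʰ/'s values, yielding exactly [ɣ].
Features on which the two segments disagree outside Oral Cavity, such as [continuant], [voice], are unchanged — nothing dominating them spread, and Oral Cavity is the minimal sufficient constituent.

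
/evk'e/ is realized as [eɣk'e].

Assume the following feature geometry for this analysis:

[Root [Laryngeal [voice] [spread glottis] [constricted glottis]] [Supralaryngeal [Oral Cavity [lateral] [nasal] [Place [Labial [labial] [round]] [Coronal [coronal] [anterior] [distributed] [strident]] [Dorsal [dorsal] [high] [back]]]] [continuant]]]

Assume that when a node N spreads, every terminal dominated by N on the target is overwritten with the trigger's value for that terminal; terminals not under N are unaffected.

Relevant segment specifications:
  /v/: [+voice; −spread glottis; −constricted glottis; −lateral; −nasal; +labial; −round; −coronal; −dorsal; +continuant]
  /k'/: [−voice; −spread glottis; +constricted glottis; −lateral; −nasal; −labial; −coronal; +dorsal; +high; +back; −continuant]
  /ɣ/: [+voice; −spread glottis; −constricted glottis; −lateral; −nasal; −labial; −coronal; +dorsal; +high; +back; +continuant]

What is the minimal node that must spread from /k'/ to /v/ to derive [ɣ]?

Place

The alternation /v/ → [ɣ] changes [labial], [round], [dorsal], [high], [back] and nothing else.
The smallest constituent containing every changed terminal is Place — each of its daughters lacks at least one of the affected features.
Delinking /v/'s Place and associating /k'/'s Place gives precisely the feature bundle of [ɣ].
[constricted glottis], [voice] stay as in /v/ although /k'/ differs there, so no node dominating them spread; among the remaining candidates Place is the lowest that derives the output.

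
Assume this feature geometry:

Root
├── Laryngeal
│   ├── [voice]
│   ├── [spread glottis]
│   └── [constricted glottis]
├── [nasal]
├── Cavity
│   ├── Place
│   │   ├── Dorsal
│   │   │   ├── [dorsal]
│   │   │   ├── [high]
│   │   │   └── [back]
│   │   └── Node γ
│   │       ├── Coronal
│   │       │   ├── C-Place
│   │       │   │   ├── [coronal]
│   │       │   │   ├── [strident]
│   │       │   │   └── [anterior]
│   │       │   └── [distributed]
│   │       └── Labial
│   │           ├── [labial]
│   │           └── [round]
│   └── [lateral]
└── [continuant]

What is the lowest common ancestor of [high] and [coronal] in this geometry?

Place

[high]: Root > Cavity > Place > Dorsal > [high].
[coronal]: Root > Cavity > Place > Node γ > Coronal > C-Place > [coronal].
These paths first converge at Place; no daughter of Place dominates all 2 features, so Place is the minimal constituent.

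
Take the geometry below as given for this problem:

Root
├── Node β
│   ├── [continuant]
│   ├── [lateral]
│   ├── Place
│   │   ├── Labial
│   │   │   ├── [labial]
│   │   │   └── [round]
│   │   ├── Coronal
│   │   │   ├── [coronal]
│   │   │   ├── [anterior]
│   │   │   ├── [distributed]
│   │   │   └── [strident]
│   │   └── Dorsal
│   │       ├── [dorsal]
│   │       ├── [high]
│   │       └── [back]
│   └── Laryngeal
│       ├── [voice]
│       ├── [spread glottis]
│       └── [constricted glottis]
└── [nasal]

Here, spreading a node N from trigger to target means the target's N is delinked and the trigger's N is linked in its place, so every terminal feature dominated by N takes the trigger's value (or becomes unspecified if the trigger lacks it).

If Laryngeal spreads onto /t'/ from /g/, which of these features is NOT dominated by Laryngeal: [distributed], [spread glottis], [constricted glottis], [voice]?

The terminals dominated by Laryngeal are [voice], [spread glottis], [constricted glottis].
Of the listed options, [voice], [spread glottis], [constricted glottis] are among these and would be overwritten by spreading Laryngeal.
But [distributed] is a dependent of Coronal, outside Laryngeal; it is therefore untouched by the spreading.

[distributed]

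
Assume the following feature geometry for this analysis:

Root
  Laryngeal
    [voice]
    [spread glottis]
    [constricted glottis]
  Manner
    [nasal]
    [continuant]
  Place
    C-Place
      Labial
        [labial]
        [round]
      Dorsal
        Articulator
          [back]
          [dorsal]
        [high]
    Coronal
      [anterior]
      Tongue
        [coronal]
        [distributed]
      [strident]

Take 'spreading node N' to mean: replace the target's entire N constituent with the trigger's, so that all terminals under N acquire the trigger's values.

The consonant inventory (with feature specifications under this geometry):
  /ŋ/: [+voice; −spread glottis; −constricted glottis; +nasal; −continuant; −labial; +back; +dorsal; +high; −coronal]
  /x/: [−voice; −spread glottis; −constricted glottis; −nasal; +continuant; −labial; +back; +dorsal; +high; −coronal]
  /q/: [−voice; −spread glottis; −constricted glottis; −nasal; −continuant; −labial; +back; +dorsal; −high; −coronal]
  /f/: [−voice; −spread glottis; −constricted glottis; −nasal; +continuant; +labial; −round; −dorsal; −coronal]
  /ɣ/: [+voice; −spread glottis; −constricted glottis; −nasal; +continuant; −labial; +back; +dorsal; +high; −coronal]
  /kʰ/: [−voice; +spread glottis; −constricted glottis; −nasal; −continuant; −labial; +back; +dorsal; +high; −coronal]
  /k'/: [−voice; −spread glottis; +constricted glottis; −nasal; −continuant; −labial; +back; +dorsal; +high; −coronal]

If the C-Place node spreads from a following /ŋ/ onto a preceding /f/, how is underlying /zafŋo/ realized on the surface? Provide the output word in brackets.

Terminals under C-Place in this geometry: [labial], [round], [back], [dorsal], [high].
After delinking /f/'s C-Place and linking /ŋ/'s, the affected terminals become [−labial], [+back], [+dorsal], [+high]; [voice], [spread glottis], [constricted glottis], … (outside C-Place) are retained from /f/.
The resulting bundle matches /x/ in the inventory; substituting it for /f/ gives [zaxŋo].

[zaxŋo]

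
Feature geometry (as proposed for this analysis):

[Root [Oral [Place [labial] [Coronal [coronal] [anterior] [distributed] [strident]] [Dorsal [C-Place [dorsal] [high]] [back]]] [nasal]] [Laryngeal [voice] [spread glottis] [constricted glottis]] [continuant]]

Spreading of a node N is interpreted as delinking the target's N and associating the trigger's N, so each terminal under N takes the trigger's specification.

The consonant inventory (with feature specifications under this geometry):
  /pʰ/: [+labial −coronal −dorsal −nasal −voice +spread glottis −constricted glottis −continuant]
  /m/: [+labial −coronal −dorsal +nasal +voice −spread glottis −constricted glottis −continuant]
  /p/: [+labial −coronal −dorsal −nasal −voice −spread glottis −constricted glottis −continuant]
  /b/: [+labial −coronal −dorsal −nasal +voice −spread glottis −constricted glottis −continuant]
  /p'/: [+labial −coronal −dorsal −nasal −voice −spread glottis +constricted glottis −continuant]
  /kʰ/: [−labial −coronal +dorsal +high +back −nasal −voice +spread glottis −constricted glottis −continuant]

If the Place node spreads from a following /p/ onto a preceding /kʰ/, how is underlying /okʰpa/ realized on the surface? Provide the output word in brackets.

The Place node dominates the terminals [labial], [coronal], [anterior], [distributed], [strident], [dorsal], [high], [back].
After delinking /kʰ/'s Place and linking /p/'s, the affected terminals become [+labial], [−coronal], [−dorsal]; [nasal], [voice], [spread glottis], … (outside Place) are retained from /kʰ/.
The resulting bundle matches /pʰ/ in the inventory; substituting it for /kʰ/ gives [opʰpa].

[opʰpa]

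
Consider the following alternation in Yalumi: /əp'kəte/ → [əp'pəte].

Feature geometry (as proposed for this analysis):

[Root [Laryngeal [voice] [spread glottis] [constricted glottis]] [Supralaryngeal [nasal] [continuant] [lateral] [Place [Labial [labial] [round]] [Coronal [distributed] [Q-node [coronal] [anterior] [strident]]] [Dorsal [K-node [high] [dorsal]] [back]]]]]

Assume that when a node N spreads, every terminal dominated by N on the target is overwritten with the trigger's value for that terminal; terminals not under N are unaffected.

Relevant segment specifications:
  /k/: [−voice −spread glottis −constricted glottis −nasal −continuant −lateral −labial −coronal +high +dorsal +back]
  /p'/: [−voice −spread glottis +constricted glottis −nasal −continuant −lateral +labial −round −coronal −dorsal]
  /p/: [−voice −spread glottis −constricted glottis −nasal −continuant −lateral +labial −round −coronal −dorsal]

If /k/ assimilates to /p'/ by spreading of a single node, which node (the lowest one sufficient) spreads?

Comparing /k/ with its surface form [p], the features that change are [labial], [round], [dorsal], [high], [back].
The smallest constituent containing every changed terminal is Place — each of its daughters lacks at least one of the affected features.
Delinking /k/'s Place and associating /p'/'s Place gives precisely the feature bundle of [p].
[constricted glottis], a feature on which the two segments disagree outside Place, is unchanged — nothing dominating it spread, and Place is the minimal sufficient constituent.

Place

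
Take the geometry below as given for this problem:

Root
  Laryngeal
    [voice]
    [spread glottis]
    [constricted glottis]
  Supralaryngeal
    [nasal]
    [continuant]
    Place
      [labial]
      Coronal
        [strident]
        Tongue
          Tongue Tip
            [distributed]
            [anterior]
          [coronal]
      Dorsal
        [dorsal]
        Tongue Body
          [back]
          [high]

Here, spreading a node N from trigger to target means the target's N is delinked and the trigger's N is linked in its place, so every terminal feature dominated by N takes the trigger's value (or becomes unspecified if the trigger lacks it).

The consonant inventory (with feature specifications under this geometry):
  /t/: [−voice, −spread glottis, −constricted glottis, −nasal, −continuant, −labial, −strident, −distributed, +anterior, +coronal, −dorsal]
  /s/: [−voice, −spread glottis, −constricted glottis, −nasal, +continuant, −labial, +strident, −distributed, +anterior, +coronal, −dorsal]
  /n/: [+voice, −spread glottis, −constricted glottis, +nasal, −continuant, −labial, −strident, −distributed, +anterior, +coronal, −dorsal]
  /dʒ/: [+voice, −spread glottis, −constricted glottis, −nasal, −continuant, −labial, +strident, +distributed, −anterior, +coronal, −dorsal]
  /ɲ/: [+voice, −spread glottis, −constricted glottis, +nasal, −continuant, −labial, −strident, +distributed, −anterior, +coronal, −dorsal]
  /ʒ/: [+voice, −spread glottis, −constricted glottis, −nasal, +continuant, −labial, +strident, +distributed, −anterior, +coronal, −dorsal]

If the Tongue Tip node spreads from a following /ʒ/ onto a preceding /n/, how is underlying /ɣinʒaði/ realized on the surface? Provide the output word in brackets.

[ɣiɲʒaði]

Tongue Tip immediately or transitively dominates [distributed], [anterior].
After delinking /n/'s Tongue Tip and linking /ʒ/'s, the affected terminals become [+distributed], [−anterior]; [voice], [spread glottis], [constricted glottis], … (outside Tongue Tip) are retained from /n/.
Among the inventory, only /ɲ/ has exactly this specification, giving the surface form [ɣiɲʒaði].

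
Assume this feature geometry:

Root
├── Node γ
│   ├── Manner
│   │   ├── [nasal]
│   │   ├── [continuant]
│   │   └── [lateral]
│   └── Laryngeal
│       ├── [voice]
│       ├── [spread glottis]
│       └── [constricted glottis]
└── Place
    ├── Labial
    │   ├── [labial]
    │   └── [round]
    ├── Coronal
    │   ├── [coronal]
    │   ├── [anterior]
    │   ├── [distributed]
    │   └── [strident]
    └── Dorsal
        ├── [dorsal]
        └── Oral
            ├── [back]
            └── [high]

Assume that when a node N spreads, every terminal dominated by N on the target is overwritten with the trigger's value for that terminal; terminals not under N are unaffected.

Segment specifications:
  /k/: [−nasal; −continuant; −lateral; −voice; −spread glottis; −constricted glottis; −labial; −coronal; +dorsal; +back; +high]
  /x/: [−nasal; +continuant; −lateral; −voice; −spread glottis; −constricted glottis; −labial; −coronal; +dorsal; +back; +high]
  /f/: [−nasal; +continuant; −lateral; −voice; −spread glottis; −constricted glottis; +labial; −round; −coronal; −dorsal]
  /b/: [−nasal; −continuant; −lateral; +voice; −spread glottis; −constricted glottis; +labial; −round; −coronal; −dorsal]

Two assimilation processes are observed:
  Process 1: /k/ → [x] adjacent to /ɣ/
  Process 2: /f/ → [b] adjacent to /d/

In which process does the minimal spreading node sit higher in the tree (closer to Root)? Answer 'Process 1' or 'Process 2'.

Process 1: the feature that changes is [continuant]; the minimal node is [continuant] (depth 3).
Process 2: the features that change are [voice], [continuant]; the minimal node is Node γ (depth 1).
Node γ is closer to Root than [continuant], so Process 2 spreads the higher node.

Process 2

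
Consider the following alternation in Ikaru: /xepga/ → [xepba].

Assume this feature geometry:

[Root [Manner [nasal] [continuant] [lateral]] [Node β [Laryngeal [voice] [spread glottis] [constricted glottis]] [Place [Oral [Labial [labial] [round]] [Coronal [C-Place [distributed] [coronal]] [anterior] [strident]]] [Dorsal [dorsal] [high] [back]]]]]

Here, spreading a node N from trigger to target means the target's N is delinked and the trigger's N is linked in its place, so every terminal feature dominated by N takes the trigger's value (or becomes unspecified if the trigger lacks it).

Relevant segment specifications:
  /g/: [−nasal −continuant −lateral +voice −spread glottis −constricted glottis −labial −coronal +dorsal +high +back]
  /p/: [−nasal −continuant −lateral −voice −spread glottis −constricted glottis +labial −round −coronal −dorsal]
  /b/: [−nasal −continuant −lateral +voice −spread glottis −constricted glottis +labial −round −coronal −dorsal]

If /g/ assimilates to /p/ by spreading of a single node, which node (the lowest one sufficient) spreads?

The alternation /g/ → [b] changes [labial], [round], [dorsal], [high], [back] and nothing else.
In this geometry the lowest node dominating all of them is Place: every daughter of Place dominates only a proper subset, so no lower node suffices.
Delinking /g/'s Place and associating /p/'s Place gives precisely the feature bundle of [b].
[voice] — on which /p/ differs from /g/ — is unchanged, so neither Node β nor anything higher can have spread; the constituent is no larger than Place.

Place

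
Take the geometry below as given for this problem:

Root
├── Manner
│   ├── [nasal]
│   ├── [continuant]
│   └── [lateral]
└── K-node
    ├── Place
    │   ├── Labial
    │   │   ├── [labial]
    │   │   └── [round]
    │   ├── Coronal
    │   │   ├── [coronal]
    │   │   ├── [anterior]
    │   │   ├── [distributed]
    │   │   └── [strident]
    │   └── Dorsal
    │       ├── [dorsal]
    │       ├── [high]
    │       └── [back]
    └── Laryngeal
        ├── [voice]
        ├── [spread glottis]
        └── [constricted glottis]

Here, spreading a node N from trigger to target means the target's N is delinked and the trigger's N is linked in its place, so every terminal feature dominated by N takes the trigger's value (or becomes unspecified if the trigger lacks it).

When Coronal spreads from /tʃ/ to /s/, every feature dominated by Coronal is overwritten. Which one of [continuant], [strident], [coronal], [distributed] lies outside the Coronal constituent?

[continuant]

Under this geometry, Coronal contains [coronal], [anterior], [distributed], [strident].
Spreading Coronal replaces [coronal], [distributed], [strident] with the trigger's values, since each sits inside the Coronal constituent.
But [continuant] is a dependent of Manner, outside Coronal; it is therefore untouched by the spreading.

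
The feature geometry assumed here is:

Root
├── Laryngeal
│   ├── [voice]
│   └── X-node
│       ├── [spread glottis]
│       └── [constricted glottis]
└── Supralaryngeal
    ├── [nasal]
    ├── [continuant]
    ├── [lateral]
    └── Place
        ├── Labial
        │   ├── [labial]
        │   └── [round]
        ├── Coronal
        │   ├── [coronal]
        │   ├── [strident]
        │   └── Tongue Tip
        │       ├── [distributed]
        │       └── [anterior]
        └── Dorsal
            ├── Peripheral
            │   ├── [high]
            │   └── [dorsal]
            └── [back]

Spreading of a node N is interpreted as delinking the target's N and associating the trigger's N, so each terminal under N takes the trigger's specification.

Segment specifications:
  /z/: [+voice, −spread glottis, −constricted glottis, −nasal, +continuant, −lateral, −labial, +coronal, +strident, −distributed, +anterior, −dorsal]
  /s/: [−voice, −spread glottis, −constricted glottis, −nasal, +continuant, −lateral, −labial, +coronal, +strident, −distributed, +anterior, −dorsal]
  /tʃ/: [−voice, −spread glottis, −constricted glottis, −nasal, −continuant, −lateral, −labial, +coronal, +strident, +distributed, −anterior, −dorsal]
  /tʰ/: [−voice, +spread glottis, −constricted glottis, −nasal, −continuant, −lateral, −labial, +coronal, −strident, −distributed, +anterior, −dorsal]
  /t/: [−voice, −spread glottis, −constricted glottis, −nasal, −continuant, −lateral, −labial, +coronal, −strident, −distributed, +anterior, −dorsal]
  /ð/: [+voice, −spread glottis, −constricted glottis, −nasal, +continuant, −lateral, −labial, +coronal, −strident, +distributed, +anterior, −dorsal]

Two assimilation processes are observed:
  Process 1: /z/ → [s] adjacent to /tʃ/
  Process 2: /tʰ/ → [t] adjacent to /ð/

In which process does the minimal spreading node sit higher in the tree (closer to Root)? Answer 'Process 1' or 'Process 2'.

Process 1

Process 1 alters [voice]; the lowest dominating node is [voice] (depth 2 from Root).
Process 2 alters [spread glottis]; the lowest dominating node is [spread glottis] (depth 3 from Root).
Depth 2 < depth 3; Process 1 involves the structurally higher constituent [voice].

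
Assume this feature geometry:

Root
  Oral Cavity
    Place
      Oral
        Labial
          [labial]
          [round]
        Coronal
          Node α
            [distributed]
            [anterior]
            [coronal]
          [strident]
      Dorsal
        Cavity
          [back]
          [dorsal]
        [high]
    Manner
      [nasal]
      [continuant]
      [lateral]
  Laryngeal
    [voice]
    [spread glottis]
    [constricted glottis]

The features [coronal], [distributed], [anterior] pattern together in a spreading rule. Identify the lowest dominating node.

Node α

[coronal] lies under Node α (below Oral Cavity).
[distributed] lies under Node α (below Oral Cavity).
[anterior]: Root → Oral Cavity → Place → Oral → Coronal → Node α → [anterior].
The lowest node appearing on every path is Node α; each proper daughter of Node α fails to dominate at least one of the listed features.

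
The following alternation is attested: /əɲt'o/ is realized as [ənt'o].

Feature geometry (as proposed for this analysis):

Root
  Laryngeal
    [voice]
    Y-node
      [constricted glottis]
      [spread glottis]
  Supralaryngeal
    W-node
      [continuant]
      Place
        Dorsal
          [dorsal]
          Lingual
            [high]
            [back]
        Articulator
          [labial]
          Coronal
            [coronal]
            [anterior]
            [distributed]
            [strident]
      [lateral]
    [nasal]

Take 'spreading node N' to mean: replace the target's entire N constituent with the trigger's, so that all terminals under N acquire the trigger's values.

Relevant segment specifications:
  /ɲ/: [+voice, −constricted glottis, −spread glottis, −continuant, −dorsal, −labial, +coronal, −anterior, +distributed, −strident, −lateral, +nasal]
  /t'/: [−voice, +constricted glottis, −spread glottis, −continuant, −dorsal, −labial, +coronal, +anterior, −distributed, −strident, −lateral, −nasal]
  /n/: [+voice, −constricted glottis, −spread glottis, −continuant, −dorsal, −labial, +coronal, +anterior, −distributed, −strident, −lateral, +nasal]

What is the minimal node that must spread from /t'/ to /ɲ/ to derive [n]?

/ɲ/ and [n] differ in [anterior], [distributed]; every other specified feature is identical.
Tracing each changed feature up the tree, the paths first meet at Coronal; any lower node misses at least one of them.
Delinking /ɲ/'s Coronal and associating /t'/'s Coronal gives precisely the feature bundle of [n].
[constricted glottis], [nasal] stay as in /ɲ/ although /t'/ differs there, so no node dominating them spread; among the remaining candidates Coronal is the lowest that derives the output.

Coronal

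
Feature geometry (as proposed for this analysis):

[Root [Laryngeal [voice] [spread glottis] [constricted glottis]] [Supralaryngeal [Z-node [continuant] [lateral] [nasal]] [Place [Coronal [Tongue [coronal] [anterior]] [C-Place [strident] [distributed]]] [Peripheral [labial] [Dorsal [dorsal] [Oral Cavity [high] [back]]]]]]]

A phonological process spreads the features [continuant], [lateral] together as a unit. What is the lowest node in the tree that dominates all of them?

Z-node

[continuant] lies under Z-node (below Supralaryngeal).
[lateral]: Root → Supralaryngeal → Z-node → [lateral].
The listed terminals split across distinct daughters of Z-node, so Z-node itself is the smallest node containing them all.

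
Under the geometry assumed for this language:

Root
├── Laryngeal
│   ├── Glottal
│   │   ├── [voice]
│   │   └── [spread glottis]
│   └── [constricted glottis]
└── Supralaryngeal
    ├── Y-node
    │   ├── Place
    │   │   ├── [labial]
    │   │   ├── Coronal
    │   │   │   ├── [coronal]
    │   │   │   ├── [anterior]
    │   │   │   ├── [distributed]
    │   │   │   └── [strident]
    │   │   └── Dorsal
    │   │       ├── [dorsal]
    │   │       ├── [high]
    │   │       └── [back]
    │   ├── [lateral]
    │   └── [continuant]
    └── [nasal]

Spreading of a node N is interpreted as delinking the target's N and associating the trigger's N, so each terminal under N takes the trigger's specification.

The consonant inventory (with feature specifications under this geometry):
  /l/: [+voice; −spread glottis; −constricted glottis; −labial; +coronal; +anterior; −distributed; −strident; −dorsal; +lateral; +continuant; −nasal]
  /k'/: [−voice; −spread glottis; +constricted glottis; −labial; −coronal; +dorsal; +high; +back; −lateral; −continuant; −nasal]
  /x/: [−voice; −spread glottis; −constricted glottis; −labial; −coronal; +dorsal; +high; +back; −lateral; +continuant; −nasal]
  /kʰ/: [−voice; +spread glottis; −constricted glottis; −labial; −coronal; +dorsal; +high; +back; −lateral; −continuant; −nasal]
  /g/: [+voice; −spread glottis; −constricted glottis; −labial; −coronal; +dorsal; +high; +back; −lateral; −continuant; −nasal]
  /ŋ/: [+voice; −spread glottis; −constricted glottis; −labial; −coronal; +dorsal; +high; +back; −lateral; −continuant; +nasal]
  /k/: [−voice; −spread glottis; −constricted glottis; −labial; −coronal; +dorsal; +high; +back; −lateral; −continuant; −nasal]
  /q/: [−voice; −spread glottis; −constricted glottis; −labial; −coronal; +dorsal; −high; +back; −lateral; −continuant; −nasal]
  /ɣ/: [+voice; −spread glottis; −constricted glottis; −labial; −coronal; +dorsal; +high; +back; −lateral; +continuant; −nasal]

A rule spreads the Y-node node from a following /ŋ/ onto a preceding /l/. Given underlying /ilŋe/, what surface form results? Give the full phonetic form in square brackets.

The Y-node node dominates the terminals [labial], [coronal], [anterior], [distributed], [strident], [dorsal], [high], [back], [lateral], [continuant].
The target acquires /ŋ/'s values for everything under Y-node — [−labial], [−coronal], [+dorsal], [+high], [+back], [−lateral], [−continuant] — while keeping its own [voice], [spread glottis], [constricted glottis], ….
Among the inventory, only /g/ has exactly this specification, giving the surface form [igŋe].

[igŋe]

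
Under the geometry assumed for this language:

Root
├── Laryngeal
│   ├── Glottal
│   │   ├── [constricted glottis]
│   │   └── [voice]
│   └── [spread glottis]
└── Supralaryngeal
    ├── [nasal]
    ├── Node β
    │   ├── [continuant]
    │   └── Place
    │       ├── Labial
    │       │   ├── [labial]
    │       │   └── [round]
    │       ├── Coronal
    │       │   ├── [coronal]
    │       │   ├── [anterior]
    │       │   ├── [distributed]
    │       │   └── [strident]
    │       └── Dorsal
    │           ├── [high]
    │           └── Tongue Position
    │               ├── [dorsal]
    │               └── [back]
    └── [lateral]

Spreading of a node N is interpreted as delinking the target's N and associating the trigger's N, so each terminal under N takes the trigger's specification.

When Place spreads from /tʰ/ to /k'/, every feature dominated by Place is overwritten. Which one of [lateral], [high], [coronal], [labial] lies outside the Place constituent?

[lateral]

Place dominates exactly [labial], [round], [coronal], [anterior], [distributed], [strident], [high], [dorsal], [back].
Spreading Place replaces [high], [labial], [coronal] with the trigger's values, since each sits inside the Place constituent.
But [lateral] is a dependent of Supralaryngeal, outside Place; it is therefore untouched by the spreading.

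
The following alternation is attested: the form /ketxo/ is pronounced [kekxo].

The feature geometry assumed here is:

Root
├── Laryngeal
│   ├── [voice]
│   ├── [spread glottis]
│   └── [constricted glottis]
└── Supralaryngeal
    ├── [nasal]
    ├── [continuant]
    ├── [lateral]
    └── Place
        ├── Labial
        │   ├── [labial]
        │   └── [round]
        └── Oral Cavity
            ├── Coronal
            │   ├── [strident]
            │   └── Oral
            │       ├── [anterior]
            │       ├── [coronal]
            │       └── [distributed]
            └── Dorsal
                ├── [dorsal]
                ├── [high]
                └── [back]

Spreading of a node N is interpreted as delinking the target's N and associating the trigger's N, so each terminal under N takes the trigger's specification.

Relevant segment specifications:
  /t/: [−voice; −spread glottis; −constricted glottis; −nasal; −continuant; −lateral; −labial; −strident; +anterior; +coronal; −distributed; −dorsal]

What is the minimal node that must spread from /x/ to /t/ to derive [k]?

Oral Cavity

/t/ and [k] differ in [coronal], [anterior], [distributed], [strident], [dorsal], [high], [back]; every other specified feature is identical.
Tracing each changed feature up the tree, the paths first meet at Oral Cavity; any lower node misses at least one of them.
Delinking /t/'s Oral Cavity and associating /x/'s Oral Cavity gives precisely the feature bundle of [k].
[continuant], a feature on which the two segments disagree outside Oral Cavity, is unchanged — nothing dominating it spread, and Oral Cavity is the minimal sufficient constituent.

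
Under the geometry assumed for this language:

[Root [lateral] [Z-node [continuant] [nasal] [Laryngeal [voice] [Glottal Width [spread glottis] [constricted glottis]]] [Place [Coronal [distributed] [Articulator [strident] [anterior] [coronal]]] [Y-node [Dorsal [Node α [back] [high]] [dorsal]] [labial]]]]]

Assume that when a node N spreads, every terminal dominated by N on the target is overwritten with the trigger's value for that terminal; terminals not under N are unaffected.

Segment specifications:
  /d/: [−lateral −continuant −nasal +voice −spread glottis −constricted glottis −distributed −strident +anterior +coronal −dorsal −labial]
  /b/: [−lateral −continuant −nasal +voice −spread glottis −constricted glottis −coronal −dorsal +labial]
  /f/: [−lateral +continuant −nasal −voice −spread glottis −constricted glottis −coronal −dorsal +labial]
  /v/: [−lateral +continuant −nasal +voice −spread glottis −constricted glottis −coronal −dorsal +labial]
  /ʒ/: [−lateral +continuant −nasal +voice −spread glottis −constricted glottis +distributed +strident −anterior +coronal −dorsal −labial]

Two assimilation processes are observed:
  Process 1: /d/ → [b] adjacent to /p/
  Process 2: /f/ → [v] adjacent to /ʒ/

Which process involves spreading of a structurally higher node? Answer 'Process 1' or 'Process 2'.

Process 1

Process 1 alters [labial], [coronal], [anterior], [distributed], [strident]; the lowest common ancestor is Place (depth 2 from Root).
In Process 2, [voice] changes, so the minimal spreading node is [voice] at depth 3.
Place (depth 2) sits above [voice] (depth 3), making Process 1 the one with the higher spreading node.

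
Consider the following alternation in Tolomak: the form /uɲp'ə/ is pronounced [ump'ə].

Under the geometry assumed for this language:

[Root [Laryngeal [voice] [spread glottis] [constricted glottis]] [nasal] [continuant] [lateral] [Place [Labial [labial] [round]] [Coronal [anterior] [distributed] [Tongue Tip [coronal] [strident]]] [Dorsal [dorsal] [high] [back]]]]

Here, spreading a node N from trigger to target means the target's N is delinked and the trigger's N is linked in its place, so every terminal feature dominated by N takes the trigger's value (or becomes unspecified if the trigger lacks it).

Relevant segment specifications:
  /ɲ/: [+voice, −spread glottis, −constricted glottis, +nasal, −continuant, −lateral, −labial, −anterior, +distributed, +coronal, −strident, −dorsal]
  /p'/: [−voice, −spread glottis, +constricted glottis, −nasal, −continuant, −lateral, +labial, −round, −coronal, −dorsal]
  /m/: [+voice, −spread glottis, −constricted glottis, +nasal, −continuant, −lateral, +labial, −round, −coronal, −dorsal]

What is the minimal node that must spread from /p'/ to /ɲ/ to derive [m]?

The alternation /ɲ/ → [m] changes [labial], [round], [coronal], [anterior], [distributed], [strident] and nothing else.
These terminals are all dominated by Place, and no proper subconstituent of Place covers them all; Place is their lowest common ancestor.
If Place spreads, every terminal under it takes /p'/'s value, producing [m] as observed.
Had Root spread, [voice], [nasal] would have taken /p'/'s values; they stay as in /ɲ/, confirming the spreading constituent is exactly Place.

Place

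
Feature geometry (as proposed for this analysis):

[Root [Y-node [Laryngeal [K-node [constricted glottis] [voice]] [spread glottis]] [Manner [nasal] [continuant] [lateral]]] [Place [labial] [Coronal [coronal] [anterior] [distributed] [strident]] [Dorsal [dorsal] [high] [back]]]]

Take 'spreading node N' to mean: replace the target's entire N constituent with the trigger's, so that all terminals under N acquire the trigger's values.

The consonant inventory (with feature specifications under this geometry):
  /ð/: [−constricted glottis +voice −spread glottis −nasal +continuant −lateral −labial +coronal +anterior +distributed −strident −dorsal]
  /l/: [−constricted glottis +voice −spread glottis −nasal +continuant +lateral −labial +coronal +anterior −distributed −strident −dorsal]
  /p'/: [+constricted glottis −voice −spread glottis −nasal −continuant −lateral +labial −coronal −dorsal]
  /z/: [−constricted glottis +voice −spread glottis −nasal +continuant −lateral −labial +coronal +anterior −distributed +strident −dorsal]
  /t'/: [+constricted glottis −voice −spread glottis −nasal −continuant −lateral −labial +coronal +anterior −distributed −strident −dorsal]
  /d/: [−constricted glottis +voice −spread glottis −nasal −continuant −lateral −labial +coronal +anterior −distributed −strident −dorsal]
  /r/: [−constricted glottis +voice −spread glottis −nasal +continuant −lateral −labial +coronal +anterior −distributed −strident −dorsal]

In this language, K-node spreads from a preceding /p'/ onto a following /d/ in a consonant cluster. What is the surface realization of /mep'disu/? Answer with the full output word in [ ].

[mep't'isu]

The K-node node dominates the terminals [constricted glottis], [voice].
After delinking /d/'s K-node and linking /p'/'s, the affected terminals become [+constricted glottis], [−voice]; [spread glottis], [nasal], [continuant], … (outside K-node) are retained from /d/.
The resulting bundle matches /t'/ in the inventory; substituting it for /d/ gives [mep't'isu].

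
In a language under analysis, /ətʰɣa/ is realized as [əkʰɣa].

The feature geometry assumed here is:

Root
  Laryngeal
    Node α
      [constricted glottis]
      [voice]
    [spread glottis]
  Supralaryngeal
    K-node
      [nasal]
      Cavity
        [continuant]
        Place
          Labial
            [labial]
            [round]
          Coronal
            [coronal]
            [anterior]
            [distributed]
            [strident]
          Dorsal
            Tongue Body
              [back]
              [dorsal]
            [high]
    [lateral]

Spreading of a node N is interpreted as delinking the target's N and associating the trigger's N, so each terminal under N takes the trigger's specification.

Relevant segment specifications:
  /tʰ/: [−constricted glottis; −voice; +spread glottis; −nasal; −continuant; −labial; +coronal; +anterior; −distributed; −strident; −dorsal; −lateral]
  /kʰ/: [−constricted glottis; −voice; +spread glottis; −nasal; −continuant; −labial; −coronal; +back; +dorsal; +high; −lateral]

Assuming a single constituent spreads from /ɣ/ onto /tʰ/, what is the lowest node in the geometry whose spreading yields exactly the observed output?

/tʰ/ and [kʰ] differ in [coronal], [anterior], [distributed], [strident], [dorsal], [high], [back]; every other specified feature is identical.
Tracing each changed feature up the tree, the paths first meet at Place; any lower node misses at least one of them.
If Place spreads, every terminal under it takes /ɣ/'s value, producing [kʰ] as observed.
Had Cavity or a higher node spread, [continuant] would have taken /ɣ/'s value; it stays as in /tʰ/, confirming the spreading constituent is exactly Place.

Place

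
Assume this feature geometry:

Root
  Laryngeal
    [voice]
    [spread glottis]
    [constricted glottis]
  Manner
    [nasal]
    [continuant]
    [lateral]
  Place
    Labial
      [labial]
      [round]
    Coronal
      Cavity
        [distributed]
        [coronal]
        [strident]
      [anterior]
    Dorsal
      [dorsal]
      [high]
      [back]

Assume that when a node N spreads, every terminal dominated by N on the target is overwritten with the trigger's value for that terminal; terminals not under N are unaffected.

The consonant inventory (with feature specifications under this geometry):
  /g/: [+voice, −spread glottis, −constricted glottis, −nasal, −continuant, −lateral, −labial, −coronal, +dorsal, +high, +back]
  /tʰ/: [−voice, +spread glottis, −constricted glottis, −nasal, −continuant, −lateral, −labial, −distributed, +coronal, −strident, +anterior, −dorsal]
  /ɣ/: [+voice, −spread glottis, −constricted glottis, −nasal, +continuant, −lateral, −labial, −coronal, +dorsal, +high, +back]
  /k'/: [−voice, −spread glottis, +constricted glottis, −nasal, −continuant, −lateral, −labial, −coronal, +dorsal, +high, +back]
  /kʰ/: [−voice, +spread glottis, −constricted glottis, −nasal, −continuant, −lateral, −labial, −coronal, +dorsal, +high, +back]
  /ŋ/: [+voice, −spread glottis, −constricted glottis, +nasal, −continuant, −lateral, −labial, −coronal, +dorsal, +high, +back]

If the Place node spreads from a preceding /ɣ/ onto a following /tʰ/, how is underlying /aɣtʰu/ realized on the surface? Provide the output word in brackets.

Place immediately or transitively dominates [labial], [round], [distributed], [coronal], [strident], [anterior], [dorsal], [high], [back].
The target acquires /ɣ/'s values for everything under Place — [−labial], [−coronal], [+dorsal], [+high], [+back] — while keeping its own [voice], [spread glottis], [constricted glottis], ….
The resulting bundle matches /kʰ/ in the inventory; substituting it for /tʰ/ gives [aɣkʰu].

[aɣkʰu]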